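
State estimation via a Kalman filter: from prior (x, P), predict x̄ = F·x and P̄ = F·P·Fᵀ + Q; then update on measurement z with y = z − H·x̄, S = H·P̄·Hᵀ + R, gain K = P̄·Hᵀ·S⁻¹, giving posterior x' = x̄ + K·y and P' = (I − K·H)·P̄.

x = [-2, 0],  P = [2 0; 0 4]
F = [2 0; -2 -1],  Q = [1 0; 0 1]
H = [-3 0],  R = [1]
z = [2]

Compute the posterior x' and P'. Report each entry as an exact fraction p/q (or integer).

x̄ = F·x = [-4, 4]
P̄ = F·P·Fᵀ + Q = [9 -8; -8 13]
y = z − H·x̄ = [-10]
S = H·P̄·Hᵀ + R = [82]
K = P̄·Hᵀ·S⁻¹ = [-27/82; 12/41]
x' = x̄ + K·y = [-29/41, 44/41]
P' = (I − K·H)·P̄ = [9/82 -4/41; -4/41 245/41]

x' = [-29/41, 44/41]
P' = [9/82 -4/41; -4/41 245/41]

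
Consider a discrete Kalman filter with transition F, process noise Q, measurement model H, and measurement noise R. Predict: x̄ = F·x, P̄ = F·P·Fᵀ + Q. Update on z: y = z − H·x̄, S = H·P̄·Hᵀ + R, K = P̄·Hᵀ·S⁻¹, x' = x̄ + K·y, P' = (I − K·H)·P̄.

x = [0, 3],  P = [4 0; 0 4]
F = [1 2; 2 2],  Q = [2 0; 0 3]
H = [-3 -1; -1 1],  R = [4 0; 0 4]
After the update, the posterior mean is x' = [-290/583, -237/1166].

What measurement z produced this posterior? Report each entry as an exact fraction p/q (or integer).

x̄ = F·x = [6, 6]
P̄ = F·P·Fᵀ + Q = [22 24; 24 35]
S = H·P̄·Hᵀ + R = [381 -17; -17 13]
K = P̄·Hᵀ·S⁻¹ = [-142/583 -96/583; -301/1166 593/1166]
x' − x̄ = [-3788/583, -7233/1166] = K·y
y = (KᵀK)⁻¹·Kᵀ·(x' − x̄) = [26, 1]
z = y + H·x̄ = [26, 1] + [-24, 0] = [2, 1]

z = [2, 1]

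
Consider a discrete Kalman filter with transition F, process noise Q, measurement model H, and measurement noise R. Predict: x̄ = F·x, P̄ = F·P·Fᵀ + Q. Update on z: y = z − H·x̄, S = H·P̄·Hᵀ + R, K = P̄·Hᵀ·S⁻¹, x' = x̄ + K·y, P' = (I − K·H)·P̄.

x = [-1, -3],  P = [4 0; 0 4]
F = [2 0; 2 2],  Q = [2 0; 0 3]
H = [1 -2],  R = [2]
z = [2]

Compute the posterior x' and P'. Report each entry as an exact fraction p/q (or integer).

x' = [-1/4, -5/4]
P' = [383/24 65/8; 65/8 37/8]

x̄ = F·x = [-2, -8]
P̄ = F·P·Fᵀ + Q = [18 16; 16 35]
y = z − H·x̄ = [-12]
S = H·P̄·Hᵀ + R = [96]
K = P̄·Hᵀ·S⁻¹ = [-7/48; -9/16]
x' = x̄ + K·y = [-1/4, -5/4]
P' = (I − K·H)·P̄ = [383/24 65/8; 65/8 37/8]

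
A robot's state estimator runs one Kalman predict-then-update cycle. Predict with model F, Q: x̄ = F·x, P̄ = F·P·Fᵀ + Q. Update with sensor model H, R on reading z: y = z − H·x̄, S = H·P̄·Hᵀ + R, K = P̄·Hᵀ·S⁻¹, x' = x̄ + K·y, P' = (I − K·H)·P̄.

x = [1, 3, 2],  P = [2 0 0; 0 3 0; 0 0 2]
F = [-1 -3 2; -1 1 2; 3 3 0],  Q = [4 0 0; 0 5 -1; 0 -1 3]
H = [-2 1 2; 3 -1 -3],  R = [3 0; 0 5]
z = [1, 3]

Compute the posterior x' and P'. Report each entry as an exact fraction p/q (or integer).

x̄ = F·x = [-6, 6, 12]
P̄ = F·P·Fᵀ + Q = [41 1 -33; 1 18 2; -33 2 48]
y = z − H·x̄ = [-41, 63]
S = H·P̄·Hᵀ + R = [645 -953; -953 1424]
K = P̄·Hᵀ·S⁻¹ = [1285/10271 2454/10271; 8467/10271 5515/10271; 51/10271 -1733/10271]
x' = x̄ + K·y = [40291/10271, 61924/10271, 11982/10271]
P' = (I − K·H)·P̄ = [67672/10271 36105/10271 51547/10271; 36105/10271 131353/10271 -16871/10271; 51547/10271 -16871/10271 60059/10271]

x' = [40291/10271, 61924/10271, 11982/10271]
P' = [67672/10271 36105/10271 51547/10271; 36105/10271 131353/10271 -16871/10271; 51547/10271 -16871/10271 60059/10271]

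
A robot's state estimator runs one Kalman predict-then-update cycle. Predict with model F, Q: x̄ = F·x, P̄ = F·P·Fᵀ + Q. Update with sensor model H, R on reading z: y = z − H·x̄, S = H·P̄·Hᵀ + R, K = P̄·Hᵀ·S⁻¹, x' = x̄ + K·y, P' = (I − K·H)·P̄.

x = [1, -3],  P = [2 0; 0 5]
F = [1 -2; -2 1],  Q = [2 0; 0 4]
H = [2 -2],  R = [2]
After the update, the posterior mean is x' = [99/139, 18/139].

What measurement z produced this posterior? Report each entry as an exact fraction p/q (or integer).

z = [1]

x̄ = F·x = [7, -5]
P̄ = F·P·Fᵀ + Q = [24 -14; -14 17]
S = H·P̄·Hᵀ + R = [278]
K = P̄·Hᵀ·S⁻¹ = [38/139; -31/139]
x' − x̄ = [-874/139, 713/139] = K·y
y = (KᵀK)⁻¹·Kᵀ·(x' − x̄) = [-23]
z = y + H·x̄ = [-23] + [24] = [1]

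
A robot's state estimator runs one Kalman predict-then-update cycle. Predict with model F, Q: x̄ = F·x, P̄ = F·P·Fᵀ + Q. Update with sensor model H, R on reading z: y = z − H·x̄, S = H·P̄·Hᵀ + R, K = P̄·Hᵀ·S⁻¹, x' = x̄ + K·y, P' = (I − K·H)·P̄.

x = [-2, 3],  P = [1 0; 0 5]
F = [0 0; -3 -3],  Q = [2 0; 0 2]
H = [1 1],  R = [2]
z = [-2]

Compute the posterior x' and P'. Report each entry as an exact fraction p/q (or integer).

x̄ = F·x = [0, -3]
P̄ = F·P·Fᵀ + Q = [2 0; 0 56]
y = z − H·x̄ = [1]
S = H·P̄·Hᵀ + R = [60]
K = P̄·Hᵀ·S⁻¹ = [1/30; 14/15]
x' = x̄ + K·y = [1/30, -31/15]
P' = (I − K·H)·P̄ = [29/15 -28/15; -28/15 56/15]

x' = [1/30, -31/15]
P' = [29/15 -28/15; -28/15 56/15]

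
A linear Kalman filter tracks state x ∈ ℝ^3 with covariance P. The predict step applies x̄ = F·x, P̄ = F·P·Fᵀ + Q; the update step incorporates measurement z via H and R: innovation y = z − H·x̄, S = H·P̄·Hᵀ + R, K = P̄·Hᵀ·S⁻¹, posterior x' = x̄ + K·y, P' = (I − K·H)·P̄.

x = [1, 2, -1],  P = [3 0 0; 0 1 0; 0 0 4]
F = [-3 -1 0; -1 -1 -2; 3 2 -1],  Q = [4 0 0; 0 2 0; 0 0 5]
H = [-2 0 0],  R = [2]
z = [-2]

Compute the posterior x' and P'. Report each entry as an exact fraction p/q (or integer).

x̄ = F·x = [-5, -1, 8]
P̄ = F·P·Fᵀ + Q = [32 10 -29; 10 22 -3; -29 -3 40]
y = z − H·x̄ = [-12]
S = H·P̄·Hᵀ + R = [130]
K = P̄·Hᵀ·S⁻¹ = [-32/65; -2/13; 29/65]
x' = x̄ + K·y = [59/65, 11/13, 172/65]
P' = (I − K·H)·P̄ = [32/65 2/13 -29/65; 2/13 246/13 77/13; -29/65 77/13 918/65]

x' = [59/65, 11/13, 172/65]
P' = [32/65 2/13 -29/65; 2/13 246/13 77/13; -29/65 77/13 918/65]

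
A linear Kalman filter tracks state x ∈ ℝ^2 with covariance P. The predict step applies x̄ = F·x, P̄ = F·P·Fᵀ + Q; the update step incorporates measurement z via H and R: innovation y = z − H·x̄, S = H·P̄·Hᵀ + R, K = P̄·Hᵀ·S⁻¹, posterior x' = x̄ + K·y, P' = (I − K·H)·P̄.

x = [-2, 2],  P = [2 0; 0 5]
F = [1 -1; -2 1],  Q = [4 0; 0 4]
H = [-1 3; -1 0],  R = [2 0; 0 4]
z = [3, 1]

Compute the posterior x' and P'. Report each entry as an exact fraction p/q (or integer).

x̄ = F·x = [-4, 6]
P̄ = F·P·Fᵀ + Q = [11 -9; -9 17]
y = z − H·x̄ = [-19, -3]
S = H·P̄·Hᵀ + R = [220 38; 38 15]
K = P̄·Hᵀ·S⁻¹ = [-19/232 -61/116; 279/928 -75/464]
x' = x̄ + K·y = [-201/232, 717/928]
P' = (I − K·H)·P̄ = [61/29 75/116; 75/116 193/464]

x' = [-201/232, 717/928]
P' = [61/29 75/116; 75/116 193/464]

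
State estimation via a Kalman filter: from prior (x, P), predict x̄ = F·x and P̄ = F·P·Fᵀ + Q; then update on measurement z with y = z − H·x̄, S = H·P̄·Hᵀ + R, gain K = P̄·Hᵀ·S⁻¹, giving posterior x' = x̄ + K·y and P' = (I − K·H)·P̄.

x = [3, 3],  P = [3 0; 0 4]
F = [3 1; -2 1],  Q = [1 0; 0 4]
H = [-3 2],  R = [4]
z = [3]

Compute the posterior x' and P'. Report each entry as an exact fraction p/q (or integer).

x̄ = F·x = [12, -3]
P̄ = F·P·Fᵀ + Q = [32 -14; -14 20]
y = z − H·x̄ = [45]
S = H·P̄·Hᵀ + R = [540]
K = P̄·Hᵀ·S⁻¹ = [-31/135; 41/270]
x' = x̄ + K·y = [5/3, 23/6]
P' = (I − K·H)·P̄ = [476/135 652/135; 652/135 1019/135]

x' = [5/3, 23/6]
P' = [476/135 652/135; 652/135 1019/135]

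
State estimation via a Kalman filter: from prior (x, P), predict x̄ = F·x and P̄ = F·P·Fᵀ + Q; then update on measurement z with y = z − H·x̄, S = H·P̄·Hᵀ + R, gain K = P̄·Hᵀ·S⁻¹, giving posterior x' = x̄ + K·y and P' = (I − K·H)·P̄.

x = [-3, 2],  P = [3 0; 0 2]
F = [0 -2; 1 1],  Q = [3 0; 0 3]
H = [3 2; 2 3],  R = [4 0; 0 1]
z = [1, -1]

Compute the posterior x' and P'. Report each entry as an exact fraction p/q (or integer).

x̄ = F·x = [-4, -1]
P̄ = F·P·Fᵀ + Q = [11 -4; -4 8]
y = z − H·x̄ = [15, 10]
S = H·P̄·Hᵀ + R = [87 62; 62 69]
K = P̄·Hᵀ·S⁻¹ = [65/127 -40/127; -716/2159 1144/2159]
x' = x̄ + K·y = [67/127, -1459/2159]
P' = (I − K·H)·P̄ = [172/127 -128/127; -128/127 1832/2159]

x' = [67/127, -1459/2159]
P' = [172/127 -128/127; -128/127 1832/2159]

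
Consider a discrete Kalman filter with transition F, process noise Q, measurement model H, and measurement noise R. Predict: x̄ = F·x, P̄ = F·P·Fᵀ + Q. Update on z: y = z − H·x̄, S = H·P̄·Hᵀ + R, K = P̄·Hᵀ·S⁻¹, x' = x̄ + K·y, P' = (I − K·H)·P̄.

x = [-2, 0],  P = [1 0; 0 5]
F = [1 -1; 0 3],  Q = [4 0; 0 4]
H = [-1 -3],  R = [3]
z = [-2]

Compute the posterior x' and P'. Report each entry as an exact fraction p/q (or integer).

x' = [-31/13, 132/91]
P' = [345/52 -30/13; -30/13 103/91]

x̄ = F·x = [-2, 0]
P̄ = F·P·Fᵀ + Q = [10 -15; -15 49]
y = z − H·x̄ = [-4]
S = H·P̄·Hᵀ + R = [364]
K = P̄·Hᵀ·S⁻¹ = [5/52; -33/91]
x' = x̄ + K·y = [-31/13, 132/91]
P' = (I − K·H)·P̄ = [345/52 -30/13; -30/13 103/91]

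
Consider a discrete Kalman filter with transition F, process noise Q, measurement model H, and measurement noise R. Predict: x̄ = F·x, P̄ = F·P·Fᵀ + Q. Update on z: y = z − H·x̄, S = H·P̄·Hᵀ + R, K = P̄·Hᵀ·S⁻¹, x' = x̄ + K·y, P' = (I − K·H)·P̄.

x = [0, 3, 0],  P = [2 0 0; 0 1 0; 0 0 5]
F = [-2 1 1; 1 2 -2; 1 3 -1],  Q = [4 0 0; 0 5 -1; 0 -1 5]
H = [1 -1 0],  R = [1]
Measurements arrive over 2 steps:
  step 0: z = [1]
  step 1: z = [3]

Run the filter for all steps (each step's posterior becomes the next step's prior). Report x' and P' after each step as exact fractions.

step 0: x̄ = F·x = [3, 6, 9]
step 0: P̄ = F·P·Fᵀ + Q = [18 -12 -6; -12 31 17; -6 17 21]
step 0: y = z − H·x̄ = [4]
step 0: S = H·P̄·Hᵀ + R = [74]
step 0: K = P̄·Hᵀ·S⁻¹ = [15/37; -43/74; -23/74]
step 0: x' = x̄ + K·y = [171/37, 136/37, 287/37]
step 0: P' = (I − K·H)·P̄ = [216/37 201/37 123/37; 201/37 445/74 269/74; 123/37 269/74 1025/74]
step 1: x̄ = F·x = [81/37, -131/37, 292/37]
step 1: P̄ = F·P·Fᵀ + Q = [720/37 -1000/37 -644/37; -1000/37 2577/37 2099/37; -644/37 2099/37 3069/37]
step 1: y = z − H·x̄ = [-101/37]
step 1: S = H·P̄·Hᵀ + R = [5334/37]
step 1: K = P̄·Hᵀ·S⁻¹ = [860/2667; -511/762; -2743/5334]
step 1: x' = x̄ + K·y = [3491/2667, -1303/762, 49583/5334]
step 1: P' = (I − K·H)·P̄ = [11920/2667 1580/381 17336/2667; 1580/381 3671/762 5345/762; 17336/2667 5345/762 239081/5334]

step 0: x' = [171/37, 136/37, 287/37], P' = [216/37 201/37 123/37; 201/37 445/74 269/74; 123/37 269/74 1025/74]
step 1: x' = [3491/2667, -1303/762, 49583/5334], P' = [11920/2667 1580/381 17336/2667; 1580/381 3671/762 5345/762; 17336/2667 5345/762 239081/5334]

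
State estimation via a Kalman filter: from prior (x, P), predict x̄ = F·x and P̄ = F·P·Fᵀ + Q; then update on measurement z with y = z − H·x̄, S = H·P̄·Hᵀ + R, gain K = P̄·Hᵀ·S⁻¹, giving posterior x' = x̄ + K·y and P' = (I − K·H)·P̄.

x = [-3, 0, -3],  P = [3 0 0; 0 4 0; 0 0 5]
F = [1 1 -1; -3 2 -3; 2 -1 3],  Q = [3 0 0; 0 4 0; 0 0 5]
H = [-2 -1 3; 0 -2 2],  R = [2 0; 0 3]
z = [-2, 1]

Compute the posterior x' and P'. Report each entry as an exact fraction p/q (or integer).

x̄ = F·x = [0, 18, -15]
P̄ = F·P·Fᵀ + Q = [15 14 -13; 14 92 -71; -13 -71 66]
y = z − H·x̄ = [61, 67]
S = H·P̄·Hᵀ + R = [1386 1256; 1256 1203]
K = P̄·Hᵀ·S⁻¹ = [-32025/89822 14702/44911; 8857/89822 -16794/44911; 10741/89822 4622/44911]
x' = x̄ + K·y = [16543/89822, -93323/89822, -72781/89822]
P' = (I − K·H)·P̄ = [277071/89822 178887/89822 222993/89822; 178887/89822 263317/89822 212935/89822; 222993/89822 212935/89822 226801/89822]

x' = [16543/89822, -93323/89822, -72781/89822]
P' = [277071/89822 178887/89822 222993/89822; 178887/89822 263317/89822 212935/89822; 222993/89822 212935/89822 226801/89822]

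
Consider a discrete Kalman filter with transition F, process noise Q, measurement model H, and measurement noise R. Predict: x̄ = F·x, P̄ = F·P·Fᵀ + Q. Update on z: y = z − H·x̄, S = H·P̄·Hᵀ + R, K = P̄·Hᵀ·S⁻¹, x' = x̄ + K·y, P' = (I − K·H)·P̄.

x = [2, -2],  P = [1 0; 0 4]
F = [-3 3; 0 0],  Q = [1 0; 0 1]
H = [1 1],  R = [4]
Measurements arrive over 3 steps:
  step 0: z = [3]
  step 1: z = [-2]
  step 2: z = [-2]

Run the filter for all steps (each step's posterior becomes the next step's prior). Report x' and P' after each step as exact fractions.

step 0: x̄ = F·x = [-12, 0]
step 0: P̄ = F·P·Fᵀ + Q = [46 0; 0 1]
step 0: y = z − H·x̄ = [15]
step 0: S = H·P̄·Hᵀ + R = [51]
step 0: K = P̄·Hᵀ·S⁻¹ = [46/51; 1/51]
step 0: x' = x̄ + K·y = [26/17, 5/17]
step 0: P' = (I − K·H)·P̄ = [230/51 -46/51; -46/51 50/51]
step 1: x̄ = F·x = [-63/17, 0]
step 1: P̄ = F·P·Fᵀ + Q = [1133/17 0; 0 1]
step 1: y = z − H·x̄ = [29/17]
step 1: S = H·P̄·Hᵀ + R = [1218/17]
step 1: K = P̄·Hᵀ·S⁻¹ = [1133/1218; 17/1218]
step 1: x' = x̄ + K·y = [-89/42, 1/42]
step 1: P' = (I − K·H)·P̄ = [5665/1218 -1133/1218; -1133/1218 1201/1218]
step 2: x̄ = F·x = [45/7, 0]
step 2: P̄ = F·P·Fᵀ + Q = [13901/203 0; 0 1]
step 2: y = z − H·x̄ = [-59/7]
step 2: S = H·P̄·Hᵀ + R = [14916/203]
step 2: K = P̄·Hᵀ·S⁻¹ = [13901/14916; 203/14916]
step 2: x' = x̄ + K·y = [-21277/14916, -1711/14916]
step 2: P' = (I − K·H)·P̄ = [69505/14916 -13901/14916; -13901/14916 14713/14916]

step 0: x' = [26/17, 5/17], P' = [230/51 -46/51; -46/51 50/51]
step 1: x' = [-89/42, 1/42], P' = [5665/1218 -1133/1218; -1133/1218 1201/1218]
step 2: x' = [-21277/14916, -1711/14916], P' = [69505/14916 -13901/14916; -13901/14916 14713/14916]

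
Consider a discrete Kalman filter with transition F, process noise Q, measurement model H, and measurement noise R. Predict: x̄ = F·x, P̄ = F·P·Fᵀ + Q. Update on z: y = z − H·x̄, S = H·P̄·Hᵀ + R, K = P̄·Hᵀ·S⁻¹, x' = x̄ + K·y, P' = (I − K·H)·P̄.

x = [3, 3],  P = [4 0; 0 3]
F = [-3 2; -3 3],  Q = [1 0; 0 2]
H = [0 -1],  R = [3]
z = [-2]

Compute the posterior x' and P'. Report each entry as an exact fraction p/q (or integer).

x' = [-24/17, 65/34]
P' = [104/17 81/34; 81/34 195/68]

x̄ = F·x = [-3, 0]
P̄ = F·P·Fᵀ + Q = [49 54; 54 65]
y = z − H·x̄ = [-2]
S = H·P̄·Hᵀ + R = [68]
K = P̄·Hᵀ·S⁻¹ = [-27/34; -65/68]
x' = x̄ + K·y = [-24/17, 65/34]
P' = (I − K·H)·P̄ = [104/17 81/34; 81/34 195/68]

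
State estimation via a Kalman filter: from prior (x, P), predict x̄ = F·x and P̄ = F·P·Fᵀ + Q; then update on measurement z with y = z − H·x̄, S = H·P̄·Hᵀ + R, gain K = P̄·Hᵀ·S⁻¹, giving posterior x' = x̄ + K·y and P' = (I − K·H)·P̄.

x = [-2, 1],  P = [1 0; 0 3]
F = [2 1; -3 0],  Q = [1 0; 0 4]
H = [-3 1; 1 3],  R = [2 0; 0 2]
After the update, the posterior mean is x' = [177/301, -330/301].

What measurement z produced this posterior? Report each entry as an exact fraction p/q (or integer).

x̄ = F·x = [-3, 6]
P̄ = F·P·Fᵀ + Q = [8 -6; -6 13]
S = H·P̄·Hᵀ + R = [123 63; 63 91]
K = P̄·Hᵀ·S⁻¹ = [-25/86 55/602; 53/516 351/1204]
x' − x̄ = [1080/301, -2136/301] = K·y
y = (KᵀK)⁻¹·Kᵀ·(x' − x̄) = [-18, -18]
z = y + H·x̄ = [-18, -18] + [15, 15] = [-3, -3]

z = [-3, -3]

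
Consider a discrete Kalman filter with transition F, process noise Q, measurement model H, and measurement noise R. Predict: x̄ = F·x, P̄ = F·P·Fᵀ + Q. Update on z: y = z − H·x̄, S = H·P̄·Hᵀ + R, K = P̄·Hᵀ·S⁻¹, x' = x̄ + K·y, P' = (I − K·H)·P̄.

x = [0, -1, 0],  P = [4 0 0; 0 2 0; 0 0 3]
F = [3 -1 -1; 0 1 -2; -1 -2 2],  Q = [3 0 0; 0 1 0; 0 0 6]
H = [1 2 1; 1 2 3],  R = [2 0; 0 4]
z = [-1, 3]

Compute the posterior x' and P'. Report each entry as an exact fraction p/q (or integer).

x̄ = F·x = [1, -1, 2]
P̄ = F·P·Fᵀ + Q = [44 4 -14; 4 15 -16; -14 -16 30]
y = z − H·x̄ = [-2, -2]
S = H·P̄·Hᵀ + R = [60 26; 26 118]
K = P̄·Hᵀ·S⁻¹ = [1056/1601 -97/1601; 622/1601 -327/1601; -758/1601 764/1601]
x' = x̄ + K·y = [-317/1601, -2191/1601, 3190/1601]
P' = (I − K·H)·P̄ = [31286/1601 -13962/1601 -1250/1601; -13962/1601 8241/1601 -1276/1601; -1250/1601 -1276/1601 2286/1601]

x' = [-317/1601, -2191/1601, 3190/1601]
P' = [31286/1601 -13962/1601 -1250/1601; -13962/1601 8241/1601 -1276/1601; -1250/1601 -1276/1601 2286/1601]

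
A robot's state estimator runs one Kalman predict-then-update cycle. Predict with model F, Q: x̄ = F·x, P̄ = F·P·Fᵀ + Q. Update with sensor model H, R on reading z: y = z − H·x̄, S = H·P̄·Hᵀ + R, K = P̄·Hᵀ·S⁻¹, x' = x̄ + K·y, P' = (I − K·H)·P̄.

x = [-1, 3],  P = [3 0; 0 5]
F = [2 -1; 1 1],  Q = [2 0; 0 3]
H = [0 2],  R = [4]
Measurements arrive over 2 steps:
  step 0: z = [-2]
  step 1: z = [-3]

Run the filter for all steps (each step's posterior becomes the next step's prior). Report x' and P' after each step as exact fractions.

step 0: x' = [-21/4, -3/4], P' = [227/12 1/12; 1/12 11/12]
step 1: x' = [-45/16, -27/16], P' = [509/24 37/24; 37/24 23/24]

step 0: x̄ = F·x = [-5, 2]
step 0: P̄ = F·P·Fᵀ + Q = [19 1; 1 11]
step 0: y = z − H·x̄ = [-6]
step 0: S = H·P̄·Hᵀ + R = [48]
step 0: K = P̄·Hᵀ·S⁻¹ = [1/24; 11/24]
step 0: x' = x̄ + K·y = [-21/4, -3/4]
step 0: P' = (I − K·H)·P̄ = [227/12 1/12; 1/12 11/12]
step 1: x̄ = F·x = [-39/4, -6]
step 1: P̄ = F·P·Fᵀ + Q = [313/4 37; 37 23]
step 1: y = z − H·x̄ = [9]
step 1: S = H·P̄·Hᵀ + R = [96]
step 1: K = P̄·Hᵀ·S⁻¹ = [37/48; 23/48]
step 1: x' = x̄ + K·y = [-45/16, -27/16]
step 1: P' = (I − K·H)·P̄ = [509/24 37/24; 37/24 23/24]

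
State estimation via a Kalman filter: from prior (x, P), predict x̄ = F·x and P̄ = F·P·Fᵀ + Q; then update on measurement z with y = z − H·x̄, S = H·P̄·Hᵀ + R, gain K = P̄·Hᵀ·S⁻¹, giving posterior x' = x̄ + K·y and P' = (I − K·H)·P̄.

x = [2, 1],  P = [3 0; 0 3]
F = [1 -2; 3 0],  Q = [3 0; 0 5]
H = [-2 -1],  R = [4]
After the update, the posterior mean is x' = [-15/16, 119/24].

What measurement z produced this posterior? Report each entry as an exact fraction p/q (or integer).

x̄ = F·x = [0, 6]
P̄ = F·P·Fᵀ + Q = [18 9; 9 32]
S = H·P̄·Hᵀ + R = [144]
K = P̄·Hᵀ·S⁻¹ = [-5/16; -25/72]
x' − x̄ = [-15/16, -25/24] = K·y
y = (KᵀK)⁻¹·Kᵀ·(x' − x̄) = [3]
z = y + H·x̄ = [3] + [-6] = [-3]

z = [-3]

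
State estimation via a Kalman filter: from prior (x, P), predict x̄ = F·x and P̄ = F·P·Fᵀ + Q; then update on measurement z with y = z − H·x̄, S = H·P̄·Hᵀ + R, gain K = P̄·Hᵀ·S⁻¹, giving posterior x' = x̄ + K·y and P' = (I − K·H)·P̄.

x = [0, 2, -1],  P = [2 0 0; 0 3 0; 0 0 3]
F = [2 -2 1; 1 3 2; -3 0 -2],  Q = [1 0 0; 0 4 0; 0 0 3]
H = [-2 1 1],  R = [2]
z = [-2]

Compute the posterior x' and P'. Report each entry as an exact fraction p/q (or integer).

x̄ = F·x = [-5, 4, 2]
P̄ = F·P·Fᵀ + Q = [24 -8 -18; -8 45 -18; -18 -18 33]
y = z − H·x̄ = [-18]
S = H·P̄·Hᵀ + R = [244]
K = P̄·Hᵀ·S⁻¹ = [-37/122; 43/244; 51/244]
x' = x̄ + K·y = [28/61, 101/122, -215/122]
P' = (I − K·H)·P̄ = [95/61 615/122 -309/122; 615/122 9131/244 -6585/244; -309/122 -6585/244 5451/244]

x' = [28/61, 101/122, -215/122]
P' = [95/61 615/122 -309/122; 615/122 9131/244 -6585/244; -309/122 -6585/244 5451/244]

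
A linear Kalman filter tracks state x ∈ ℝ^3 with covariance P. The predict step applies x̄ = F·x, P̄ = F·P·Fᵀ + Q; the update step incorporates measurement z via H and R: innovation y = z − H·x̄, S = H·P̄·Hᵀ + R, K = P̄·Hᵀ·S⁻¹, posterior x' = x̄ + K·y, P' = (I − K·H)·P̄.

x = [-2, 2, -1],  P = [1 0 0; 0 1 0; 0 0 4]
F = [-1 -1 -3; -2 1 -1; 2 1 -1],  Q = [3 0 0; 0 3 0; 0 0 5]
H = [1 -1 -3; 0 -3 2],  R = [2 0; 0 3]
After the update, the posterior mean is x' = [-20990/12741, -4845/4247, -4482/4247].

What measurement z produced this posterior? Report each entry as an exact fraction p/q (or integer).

z = [3, 2]

x̄ = F·x = [3, 7, -1]
P̄ = F·P·Fᵀ + Q = [41 13 9; 13 12 1; 9 1 14]
S = H·P̄·Hᵀ + R = [107 -62; -62 155]
K = P̄·Hᵀ·S⁻¹ = [-37/411 -2185/12741; -26/137 -1254/4247; -40/137 189/4247]
x' − x̄ = [-59213/12741, -34574/4247, -235/4247] = K·y
y = (KᵀK)⁻¹·Kᵀ·(x' − x̄) = [4, 25]
z = y + H·x̄ = [4, 25] + [-1, -23] = [3, 2]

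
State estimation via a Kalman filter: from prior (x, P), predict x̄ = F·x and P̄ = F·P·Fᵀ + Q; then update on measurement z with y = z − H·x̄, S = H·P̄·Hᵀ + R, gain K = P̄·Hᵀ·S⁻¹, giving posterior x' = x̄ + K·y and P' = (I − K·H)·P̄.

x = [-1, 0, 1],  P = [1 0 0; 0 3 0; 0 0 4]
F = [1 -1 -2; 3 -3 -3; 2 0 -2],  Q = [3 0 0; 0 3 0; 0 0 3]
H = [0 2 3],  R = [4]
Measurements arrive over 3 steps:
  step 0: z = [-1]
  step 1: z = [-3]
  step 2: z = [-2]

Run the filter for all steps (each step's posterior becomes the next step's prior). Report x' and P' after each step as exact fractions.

step 0: x̄ = F·x = [-3, -6, -4]
step 0: P̄ = F·P·Fᵀ + Q = [23 36 18; 36 75 30; 18 30 23]
step 0: y = z − H·x̄ = [23]
step 0: S = H·P̄·Hᵀ + R = [871]
step 0: K = P̄·Hᵀ·S⁻¹ = [126/871; 240/871; 129/871]
step 0: x' = x̄ + K·y = [285/871, 294/871, -517/871]
step 0: P' = (I − K·H)·P̄ = [4157/871 1116/871 -576/871; 1116/871 7725/871 -4830/871; -576/871 -4830/871 3392/871]
step 1: x̄ = F·x = [1025/871, 1524/871, 1604/871]
step 1: P̄ = F·P·Fᵀ + Q = [8815/871 11016/871 13446/871; 11016/871 43419/871 16530/871; 13446/871 16530/871 37417/871]
step 1: y = z − H·x̄ = [-10473/871]
step 1: S = H·P̄·Hᵀ + R = [712273/871]
step 1: K = P̄·Hᵀ·S⁻¹ = [62370/712273; 136428/712273; 145311/712273]
step 1: x' = x̄ + K·y = [88265/712273, -394152/712273, -435541/712273]
step 1: P' = (I − K·H)·P̄ = [2742445/712273 -760752/712273 590328/712273; -760752/712273 14137293/712273 -9242958/712273; 590328/712273 -9242958/712273 6355720/712273]
step 2: x̄ = F·x = [1353499/712273, 2753874/712273, 1047612/712273]
step 2: P̄ = F·P·Fᵀ + Q = [6627797/712273 4838472/712273 10401390/712273; 4838472/712273 47950329/712273 -3388182/712273; 10401390/712273 -3388182/712273 33806855/712273]
step 2: y = z − H·x̄ = [-10075130/712273]
step 2: S = H·P̄·Hᵀ + R = [458253919/712273]
step 2: K = P̄·Hᵀ·S⁻¹ = [40881114/458253919; 85736112/458253919; 94644201/458253919]
step 2: x' = x̄ + K·y = [292533457/458253919, 559014702/458253919, -664745574/458253919]
step 2: P' = (I − K·H)·P̄ = [1917731639/458253919 -1807929000/458253919 1259794152/458253919; -1807929000/458253919 20529691959/458253919 -13572146490/458253919; 1259794152/458253919 -13572146490/458253919 9174289928/458253919]

step 0: x' = [285/871, 294/871, -517/871], P' = [4157/871 1116/871 -576/871; 1116/871 7725/871 -4830/871; -576/871 -4830/871 3392/871]
step 1: x' = [88265/712273, -394152/712273, -435541/712273], P' = [2742445/712273 -760752/712273 590328/712273; -760752/712273 14137293/712273 -9242958/712273; 590328/712273 -9242958/712273 6355720/712273]
step 2: x' = [292533457/458253919, 559014702/458253919, -664745574/458253919], P' = [1917731639/458253919 -1807929000/458253919 1259794152/458253919; -1807929000/458253919 20529691959/458253919 -13572146490/458253919; 1259794152/458253919 -13572146490/458253919 9174289928/458253919]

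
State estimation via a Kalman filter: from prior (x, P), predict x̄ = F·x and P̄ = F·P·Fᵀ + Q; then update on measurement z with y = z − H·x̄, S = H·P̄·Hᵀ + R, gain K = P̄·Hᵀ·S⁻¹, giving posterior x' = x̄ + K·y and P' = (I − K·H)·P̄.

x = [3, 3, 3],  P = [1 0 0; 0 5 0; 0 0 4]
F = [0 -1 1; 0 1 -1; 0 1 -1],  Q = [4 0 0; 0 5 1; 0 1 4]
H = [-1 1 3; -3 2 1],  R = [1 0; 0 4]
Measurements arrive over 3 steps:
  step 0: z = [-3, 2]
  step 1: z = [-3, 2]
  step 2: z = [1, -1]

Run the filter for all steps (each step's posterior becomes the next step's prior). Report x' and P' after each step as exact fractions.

step 0: x̄ = F·x = [0, 0, 0]
step 0: P̄ = F·P·Fᵀ + Q = [13 -9 -9; -9 14 10; -9 10 13]
step 0: y = z − H·x̄ = [-3, 2]
step 0: S = H·P̄·Hᵀ + R = [277 311; 311 392]
step 0: K = P̄·Hᵀ·S⁻¹ = [1318/11863 -3043/11863; 561/11863 1522/11863; 4076/11863 -1418/11863]
step 0: x' = x̄ + K·y = [-10040/11863, 1361/11863, -15064/11863]
step 0: P' = (I − K·H)·P̄ = [17963/11863 21174/11863 -631/11863; 21174/11863 37419/11863 -5228/11863; -631/11863 -5228/11863 2891/11863]
step 1: x̄ = F·x = [-16425/11863, 16425/11863, 16425/11863]
step 1: P̄ = F·P·Fᵀ + Q = [98218/11863 -50766/11863 -50766/11863; -50766/11863 110081/11863 62629/11863; -50766/11863 62629/11863 98218/11863]
step 1: y = z − H·x̄ = [-117714/11863, -74824/11863]
step 1: S = H·P̄·Hᵀ + R = [1886026/11863 2009363/11863; 2009363/11863 2634260/11863]
step 1: K = P̄·Hᵀ·S⁻¹ = [8803312/78457657 -20026822/78457657; 3743091/78457657 10103344/78457657; 26961206/78457657 -9373601/78457657]
step 1: x' = x̄ + K·y = [-69666455/78457657, 7761965/78457657, -99778645/78457657]
step 1: P' = (I − K·H)·P̄ = [118621382/78457657 139969176/78457657 -4181494/78457657; 139969176/78457657 247450089/78457657 -34579274/78457657; -4181494/78457657 -34579274/78457657 19119662/78457657]
step 2: x̄ = F·x = [-107540610/78457657, 107540610/78457657, 107540610/78457657]
step 2: P̄ = F·P·Fᵀ + Q = [649558927/78457657 -335728299/78457657 -335728299/78457657; -335728299/78457657 728016584/78457657 414185956/78457657; -335728299/78457657 414185956/78457657 649558927/78457657]
step 2: y = z − H·x̄ = [-459245393/78457657, -723701317/78457657]
step 2: S = H·P̄·Hᵀ + R = [12473005639/78457657 13288612907/78457657; 13288612907/78457657 17421339440/78457657]
step 2: K = P̄·Hᵀ·S⁻¹ = [58219537018/518868822223 -132444544033/518868822223; 24754433649/518868822223 66817086766/518868822223; 178304195384/518868822223 -61991005964/518868822223]
step 2: x' = x̄ + K·y = [169693662101/518868822223, -50020658257/518868822223, 239327335858/518868822223]
step 2: P' = (I − K·H)·P̄ = [784485926873/518868822223 925666669914/518868822223 -27653735341/518868822223; 925666669914/518868822223 1636476793371/518868822223 -228685229936/518868822223; -27653735341/518868822223 -228685229936/518868822223 126445229993/518868822223]

step 0: x' = [-10040/11863, 1361/11863, -15064/11863], P' = [17963/11863 21174/11863 -631/11863; 21174/11863 37419/11863 -5228/11863; -631/11863 -5228/11863 2891/11863]
step 1: x' = [-69666455/78457657, 7761965/78457657, -99778645/78457657], P' = [118621382/78457657 139969176/78457657 -4181494/78457657; 139969176/78457657 247450089/78457657 -34579274/78457657; -4181494/78457657 -34579274/78457657 19119662/78457657]
step 2: x' = [169693662101/518868822223, -50020658257/518868822223, 239327335858/518868822223], P' = [784485926873/518868822223 925666669914/518868822223 -27653735341/518868822223; 925666669914/518868822223 1636476793371/518868822223 -228685229936/518868822223; -27653735341/518868822223 -228685229936/518868822223 126445229993/518868822223]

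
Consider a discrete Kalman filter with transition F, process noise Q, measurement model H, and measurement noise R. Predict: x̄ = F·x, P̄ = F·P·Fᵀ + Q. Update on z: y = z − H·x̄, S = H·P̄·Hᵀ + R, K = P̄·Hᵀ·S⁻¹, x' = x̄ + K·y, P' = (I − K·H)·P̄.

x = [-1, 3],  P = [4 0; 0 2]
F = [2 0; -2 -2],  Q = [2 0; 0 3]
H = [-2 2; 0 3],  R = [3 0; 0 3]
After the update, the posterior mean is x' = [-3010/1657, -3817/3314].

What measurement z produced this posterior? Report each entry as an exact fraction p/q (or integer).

x̄ = F·x = [-2, -4]
P̄ = F·P·Fᵀ + Q = [18 -16; -16 27]
S = H·P̄·Hᵀ + R = [311 258; 258 246]
K = P̄·Hᵀ·S⁻¹ = [-724/1657 436/1657; 43/1657 1001/3314]
x' − x̄ = [304/1657, 9439/3314] = K·y
y = (KᵀK)⁻¹·Kᵀ·(x' − x̄) = [5, 9]
z = y + H·x̄ = [5, 9] + [-4, -12] = [1, -3]

z = [1, -3]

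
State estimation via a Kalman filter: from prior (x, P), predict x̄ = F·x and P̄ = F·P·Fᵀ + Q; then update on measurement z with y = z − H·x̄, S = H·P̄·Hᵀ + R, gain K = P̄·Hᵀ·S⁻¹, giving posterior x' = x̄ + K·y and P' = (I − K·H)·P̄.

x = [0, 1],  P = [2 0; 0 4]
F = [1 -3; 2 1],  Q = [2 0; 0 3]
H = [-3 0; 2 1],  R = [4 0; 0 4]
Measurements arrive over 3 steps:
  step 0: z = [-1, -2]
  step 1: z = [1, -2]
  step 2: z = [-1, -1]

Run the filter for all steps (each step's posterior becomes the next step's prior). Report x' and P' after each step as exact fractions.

step 0: x' = [99/571, -984/571], P' = [232/571 -368/571; -368/571 7028/1713]
step 1: x' = [-1234713/3365635, -2716316/3365635], P' = [1267668/3365635 -1464744/3365635; -1464744/3365635 8868172/3365635]
step 2: x' = [1420445237/4413724571, -6420924641/4413724571], P' = [1649600900/4413724571 -1887550280/4413724571; -1887550280/4413724571 11543727084/4413724571]

step 0: x̄ = F·x = [-3, 1]
step 0: P̄ = F·P·Fᵀ + Q = [40 -8; -8 15]
step 0: y = z − H·x̄ = [-10, 3]
step 0: S = H·P̄·Hᵀ + R = [364 -216; -216 147]
step 0: K = P̄·Hᵀ·S⁻¹ = [-174/571 24/571; 276/571 1205/1713]
step 0: x' = x̄ + K·y = [99/571, -984/571]
step 0: P' = (I − K·H)·P̄ = [232/571 -368/571; -368/571 7028/1713]
step 1: x̄ = F·x = [3051/571, -786/571]
step 1: P̄ = F·P·Fᵀ + Q = [24666/571 -4724/571; -4724/571 10535/1713]
step 1: y = z − H·x̄ = [9724/571, -6458/571]
step 1: S = H·P̄·Hᵀ + R = [224278/571 -133824/571; -133824/571 256691/1713]
step 1: K = P̄·Hᵀ·S⁻¹ = [-950751/3365635 267648/3365635; 1098558/3365635 1484671/3365635]
step 1: x' = x̄ + K·y = [-1234713/3365635, -2716316/3365635]
step 1: P' = (I − K·H)·P̄ = [1267668/3365635 -1464744/3365635; -1464744/3365635 8868172/3365635]
step 2: x̄ = F·x = [1382847/673127, -5185742/3365635]
step 2: P̄ = F·P·Fᵀ + Q = [19320190/673127 -3349092/673127; -3349092/673127 18176773/3365635]
step 2: y = z − H·x̄ = [3475414/673127, -12008363/3365635]
step 2: S = H·P̄·Hᵀ + R = [176574218/673127 -105873864/673127; -105873864/673127 351061273/3365635]
step 2: K = P̄·Hᵀ·S⁻¹ = [-1237200675/4413724571 352912880/4413724571; 1415662710/4413724571 1942156631/4413724571]
step 2: x' = x̄ + K·y = [1420445237/4413724571, -6420924641/4413724571]
step 2: P' = (I − K·H)·P̄ = [1649600900/4413724571 -1887550280/4413724571; -1887550280/4413724571 11543727084/4413724571]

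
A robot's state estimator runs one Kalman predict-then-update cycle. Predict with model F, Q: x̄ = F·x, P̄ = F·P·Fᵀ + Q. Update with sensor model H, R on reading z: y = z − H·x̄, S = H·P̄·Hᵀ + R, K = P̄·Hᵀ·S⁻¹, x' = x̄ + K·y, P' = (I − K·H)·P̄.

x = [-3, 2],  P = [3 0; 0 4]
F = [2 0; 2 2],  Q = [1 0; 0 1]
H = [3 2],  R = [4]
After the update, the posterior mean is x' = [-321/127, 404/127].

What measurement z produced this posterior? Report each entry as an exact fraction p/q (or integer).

z = [-1]

x̄ = F·x = [-6, -2]
P̄ = F·P·Fᵀ + Q = [13 12; 12 29]
S = H·P̄·Hᵀ + R = [381]
K = P̄·Hᵀ·S⁻¹ = [21/127; 94/381]
x' − x̄ = [441/127, 658/127] = K·y
y = (KᵀK)⁻¹·Kᵀ·(x' − x̄) = [21]
z = y + H·x̄ = [21] + [-22] = [-1]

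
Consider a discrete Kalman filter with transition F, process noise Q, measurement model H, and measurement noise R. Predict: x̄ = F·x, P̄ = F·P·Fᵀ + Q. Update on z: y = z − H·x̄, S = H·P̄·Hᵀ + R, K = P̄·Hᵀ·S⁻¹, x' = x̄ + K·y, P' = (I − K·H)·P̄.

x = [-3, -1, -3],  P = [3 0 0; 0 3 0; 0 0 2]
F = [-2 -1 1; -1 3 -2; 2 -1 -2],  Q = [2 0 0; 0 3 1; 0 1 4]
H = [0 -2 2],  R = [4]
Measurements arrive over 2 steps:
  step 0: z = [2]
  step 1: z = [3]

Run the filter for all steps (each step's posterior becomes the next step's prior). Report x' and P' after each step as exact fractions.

step 0: x̄ = F·x = [4, 6, 1]
step 0: P̄ = F·P·Fᵀ + Q = [19 -7 -13; -7 41 -6; -13 -6 27]
step 0: y = z − H·x̄ = [12]
step 0: S = H·P̄·Hᵀ + R = [324]
step 0: K = P̄·Hᵀ·S⁻¹ = [-1/27; -47/162; 11/54]
step 0: x' = x̄ + K·y = [32/9, 68/27, 31/9]
step 0: P' = (I − K·H)·P̄ = [167/9 -283/27 -95/9; -283/27 1112/81 355/27; -95/9 355/27 122/9]
step 1: x̄ = F·x = [-167/27, -26/9, -62/27]
step 1: P̄ = F·P·Fᵀ + Q = [6278/81 1493/27 -11161/81; 1493/27 560/9 -3454/27; -11161/81 -3454/27 26336/81]
step 1: y = z − H·x̄ = [49/27]
step 1: S = H·P̄·Hᵀ + R = [208724/81]
step 1: K = P̄·Hᵀ·S⁻¹ = [-7820/52181; -7701/52181; 18349/52181]
step 1: x' = x̄ + K·y = [-336941/52181, -164721/52181, -86523/52181]
step 1: P' = (I − K·H)·P̄ = [1024478/52181 -88501/52181 -104141/52181; -88501/52181 318156/52181 302754/52181; -104141/52181 302754/52181 339452/52181]

step 0: x' = [32/9, 68/27, 31/9], P' = [167/9 -283/27 -95/9; -283/27 1112/81 355/27; -95/9 355/27 122/9]
step 1: x' = [-336941/52181, -164721/52181, -86523/52181], P' = [1024478/52181 -88501/52181 -104141/52181; -88501/52181 318156/52181 302754/52181; -104141/52181 302754/52181 339452/52181]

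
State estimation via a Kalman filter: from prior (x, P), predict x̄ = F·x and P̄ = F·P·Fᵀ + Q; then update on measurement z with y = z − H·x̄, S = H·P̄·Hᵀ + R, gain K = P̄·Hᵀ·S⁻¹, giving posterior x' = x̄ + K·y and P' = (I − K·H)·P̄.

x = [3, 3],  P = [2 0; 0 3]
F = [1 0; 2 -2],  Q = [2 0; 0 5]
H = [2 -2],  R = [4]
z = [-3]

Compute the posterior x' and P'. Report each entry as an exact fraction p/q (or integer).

x̄ = F·x = [3, 0]
P̄ = F·P·Fᵀ + Q = [4 4; 4 25]
y = z − H·x̄ = [-9]
S = H·P̄·Hᵀ + R = [88]
K = P̄·Hᵀ·S⁻¹ = [0; -21/44]
x' = x̄ + K·y = [3, 189/44]
P' = (I − K·H)·P̄ = [4 4; 4 109/22]

x' = [3, 189/44]
P' = [4 4; 4 109/22]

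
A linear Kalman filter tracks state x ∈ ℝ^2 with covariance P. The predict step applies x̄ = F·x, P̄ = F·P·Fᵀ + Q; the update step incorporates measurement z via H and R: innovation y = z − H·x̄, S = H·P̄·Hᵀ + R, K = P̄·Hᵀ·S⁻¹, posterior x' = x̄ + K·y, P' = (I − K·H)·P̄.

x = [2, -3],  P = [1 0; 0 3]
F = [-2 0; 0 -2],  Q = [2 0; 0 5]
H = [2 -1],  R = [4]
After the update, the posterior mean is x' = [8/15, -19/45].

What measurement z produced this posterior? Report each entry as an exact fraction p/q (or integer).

x̄ = F·x = [-4, 6]
P̄ = F·P·Fᵀ + Q = [6 0; 0 17]
S = H·P̄·Hᵀ + R = [45]
K = P̄·Hᵀ·S⁻¹ = [4/15; -17/45]
x' − x̄ = [68/15, -289/45] = K·y
y = (KᵀK)⁻¹·Kᵀ·(x' − x̄) = [17]
z = y + H·x̄ = [17] + [-14] = [3]

z = [3]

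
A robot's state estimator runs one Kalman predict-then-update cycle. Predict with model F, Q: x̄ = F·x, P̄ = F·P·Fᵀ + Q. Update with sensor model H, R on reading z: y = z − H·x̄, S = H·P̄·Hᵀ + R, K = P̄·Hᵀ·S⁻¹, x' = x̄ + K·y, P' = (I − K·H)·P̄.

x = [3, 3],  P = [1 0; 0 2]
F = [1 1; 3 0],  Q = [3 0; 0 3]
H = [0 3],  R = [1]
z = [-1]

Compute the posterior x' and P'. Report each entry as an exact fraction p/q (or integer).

x' = [402/109, -27/109]
P' = [573/109 3/109; 3/109 12/109]

x̄ = F·x = [6, 9]
P̄ = F·P·Fᵀ + Q = [6 3; 3 12]
y = z − H·x̄ = [-28]
S = H·P̄·Hᵀ + R = [109]
K = P̄·Hᵀ·S⁻¹ = [9/109; 36/109]
x' = x̄ + K·y = [402/109, -27/109]
P' = (I − K·H)·P̄ = [573/109 3/109; 3/109 12/109]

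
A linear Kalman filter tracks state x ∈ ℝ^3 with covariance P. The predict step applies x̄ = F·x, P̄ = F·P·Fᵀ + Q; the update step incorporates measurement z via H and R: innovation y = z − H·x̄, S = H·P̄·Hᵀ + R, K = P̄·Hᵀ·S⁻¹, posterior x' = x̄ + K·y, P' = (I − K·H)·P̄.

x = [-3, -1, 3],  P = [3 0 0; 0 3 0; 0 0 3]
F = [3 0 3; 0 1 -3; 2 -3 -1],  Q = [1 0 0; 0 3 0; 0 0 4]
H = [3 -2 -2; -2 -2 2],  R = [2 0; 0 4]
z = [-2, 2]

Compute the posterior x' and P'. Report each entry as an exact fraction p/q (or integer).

x̄ = F·x = [0, -10, -6]
P̄ = F·P·Fᵀ + Q = [55 -27 9; -27 33 0; 9 0 46]
y = z − H·x̄ = [-34, -6]
S = H·P̄·Hᵀ + R = [1029 -238; -238 252]
K = P̄·Hᵀ·S⁻¹ = [743/3619 156/3619; -1425/7238 -483/2068; 2/329 197/658]
x' = x̄ + K·y = [-26198/3619, -13787/7238, -2633/329]
P' = (I − K·H)·P̄ = [55630/3619 13380/3619 6302/329; 13380/3619 1299/1034 1476/329; 6302/329 1476/329 7975/329]

x' = [-26198/3619, -13787/7238, -2633/329]
P' = [55630/3619 13380/3619 6302/329; 13380/3619 1299/1034 1476/329; 6302/329 1476/329 7975/329]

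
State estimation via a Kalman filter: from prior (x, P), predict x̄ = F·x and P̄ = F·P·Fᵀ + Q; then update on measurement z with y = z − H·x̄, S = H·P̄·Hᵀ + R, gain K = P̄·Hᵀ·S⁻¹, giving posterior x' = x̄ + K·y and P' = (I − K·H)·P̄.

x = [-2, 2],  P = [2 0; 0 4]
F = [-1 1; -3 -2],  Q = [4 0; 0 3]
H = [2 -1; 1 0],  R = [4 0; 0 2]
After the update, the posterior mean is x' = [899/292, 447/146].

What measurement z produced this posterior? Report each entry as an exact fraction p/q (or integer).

x̄ = F·x = [4, 2]
P̄ = F·P·Fᵀ + Q = [10 -2; -2 37]
S = H·P̄·Hᵀ + R = [89 22; 22 12]
K = P̄·Hᵀ·S⁻¹ = [11/146 203/292; -56/73 181/146]
x' − x̄ = [-269/292, 155/146] = K·y
y = (KᵀK)⁻¹·Kᵀ·(x' − x̄) = [-3, -1]
z = y + H·x̄ = [-3, -1] + [6, 4] = [3, 3]

z = [3, 3]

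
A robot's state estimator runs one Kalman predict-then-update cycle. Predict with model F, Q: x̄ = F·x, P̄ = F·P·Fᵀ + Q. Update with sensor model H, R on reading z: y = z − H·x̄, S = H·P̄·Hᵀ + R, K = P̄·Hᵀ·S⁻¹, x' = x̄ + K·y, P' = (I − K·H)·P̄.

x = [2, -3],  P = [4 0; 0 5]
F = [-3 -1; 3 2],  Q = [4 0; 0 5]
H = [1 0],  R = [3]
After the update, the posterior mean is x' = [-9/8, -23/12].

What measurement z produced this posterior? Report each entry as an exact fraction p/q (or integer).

z = [-1]

x̄ = F·x = [-3, 0]
P̄ = F·P·Fᵀ + Q = [45 -46; -46 61]
S = H·P̄·Hᵀ + R = [48]
K = P̄·Hᵀ·S⁻¹ = [15/16; -23/24]
x' − x̄ = [15/8, -23/12] = K·y
y = (KᵀK)⁻¹·Kᵀ·(x' − x̄) = [2]
z = y + H·x̄ = [2] + [-3] = [-1]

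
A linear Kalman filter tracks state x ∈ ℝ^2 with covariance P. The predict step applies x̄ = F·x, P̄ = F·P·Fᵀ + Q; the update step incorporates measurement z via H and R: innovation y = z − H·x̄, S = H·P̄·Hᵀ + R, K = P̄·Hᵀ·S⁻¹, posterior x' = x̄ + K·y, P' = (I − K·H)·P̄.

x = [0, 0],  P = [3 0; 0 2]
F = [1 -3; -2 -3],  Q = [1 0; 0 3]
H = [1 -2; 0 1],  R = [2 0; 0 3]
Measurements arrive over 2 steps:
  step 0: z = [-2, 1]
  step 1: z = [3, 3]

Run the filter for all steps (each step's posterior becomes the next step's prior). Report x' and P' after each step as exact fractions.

step 0: x̄ = F·x = [0, 0]
step 0: P̄ = F·P·Fᵀ + Q = [22 12; 12 33]
step 0: y = z − H·x̄ = [-2, 1]
step 0: S = H·P̄·Hᵀ + R = [108 -54; -54 36]
step 0: K = P̄·Hᵀ·S⁻¹ = [16/27 11/9; -1/6 2/3]
step 0: x' = x̄ + K·y = [1/27, 1]
step 0: P' = (I − K·H)·P̄ = [230/27 11/3; 11/3 2]
step 1: x̄ = F·x = [-80/27, -83/27]
step 1: P̄ = F·P·Fᵀ + Q = [149/27 323/27; 323/27 2675/27]
step 1: y = z − H·x̄ = [-5/27, 164/27]
step 1: S = H·P̄·Hᵀ + R = [9611/27 -5027/27; -5027/27 2756/27]
step 1: K = P̄·Hᵀ·S⁻¹ = [9407/45081 22442/45081; -5027/15027 5416/15027]
step 1: x' = x̄ + K·y = [111/5009, -4122/5009]
step 1: P' = (I − K·H)·P̄ = [153466/45081 22442/15027; 22442/15027 5416/5009]

step 0: x' = [1/27, 1], P' = [230/27 11/3; 11/3 2]
step 1: x' = [111/5009, -4122/5009], P' = [153466/45081 22442/15027; 22442/15027 5416/5009]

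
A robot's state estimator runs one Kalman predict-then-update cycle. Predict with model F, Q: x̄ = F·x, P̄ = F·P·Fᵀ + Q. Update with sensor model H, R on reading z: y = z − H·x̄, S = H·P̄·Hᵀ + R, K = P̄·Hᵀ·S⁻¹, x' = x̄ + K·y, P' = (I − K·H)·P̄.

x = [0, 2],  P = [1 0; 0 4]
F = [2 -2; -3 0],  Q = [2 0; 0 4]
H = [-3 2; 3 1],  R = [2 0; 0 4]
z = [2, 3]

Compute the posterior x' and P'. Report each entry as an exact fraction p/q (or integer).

x' = [131/391, 3980/2737]
P' = [167/782 159/782; 159/782 3401/5474]

x̄ = F·x = [-4, 0]
P̄ = F·P·Fᵀ + Q = [22 -6; -6 13]
y = z − H·x̄ = [-10, 15]
S = H·P̄·Hᵀ + R = [324 -190; -190 179]
K = P̄·Hᵀ·S⁻¹ = [-183/1564 165/782; 3463/10948 1685/5474]
x' = x̄ + K·y = [131/391, 3980/2737]
P' = (I − K·H)·P̄ = [167/782 159/782; 159/782 3401/5474]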